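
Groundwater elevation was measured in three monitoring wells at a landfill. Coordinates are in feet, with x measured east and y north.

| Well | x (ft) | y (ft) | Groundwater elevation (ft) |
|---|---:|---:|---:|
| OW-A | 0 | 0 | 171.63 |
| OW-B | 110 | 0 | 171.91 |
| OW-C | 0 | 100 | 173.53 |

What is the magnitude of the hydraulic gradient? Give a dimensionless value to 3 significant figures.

0.0192

∂h/∂x = (171.91 − 171.63) / (110 − 0) = +0.002545
∂h/∂y = (173.53 − 171.63) / (100 − 0) = +0.01900
|∇h| = √(0.002545² + 0.01900²) = 0.01917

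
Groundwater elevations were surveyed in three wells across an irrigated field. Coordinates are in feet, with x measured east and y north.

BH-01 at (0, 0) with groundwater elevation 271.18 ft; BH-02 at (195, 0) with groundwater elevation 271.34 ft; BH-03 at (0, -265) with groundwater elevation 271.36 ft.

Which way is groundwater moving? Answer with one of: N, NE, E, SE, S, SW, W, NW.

NW

∂h/∂x = (271.34 − 271.18) / (195 − 0) = +0.0008205
∂h/∂y = (271.36 − 271.18) / (-265 − 0) = -0.0006792
Flow = −∇h = (-0.0008205 east, +0.0006792 north), which points northwest.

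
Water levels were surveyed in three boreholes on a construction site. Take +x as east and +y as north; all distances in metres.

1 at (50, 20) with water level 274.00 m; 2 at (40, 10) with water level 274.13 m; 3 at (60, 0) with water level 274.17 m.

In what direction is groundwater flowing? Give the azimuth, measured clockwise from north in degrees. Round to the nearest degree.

Three-point gradient (reference 1): Δ to 2 = (-10, -10, +0.13), Δ to 3 = (10, -20, +0.17).
∂h/∂x = -0.003000, ∂h/∂y = -0.01000 (det = 300).
Flow direction (−∇h) has components (+0.003000 E, +0.01000 N).
Azimuth = atan2(E, N) = atan2(+0.003000, +0.01000) = 16.7° ≈ 017°.

017°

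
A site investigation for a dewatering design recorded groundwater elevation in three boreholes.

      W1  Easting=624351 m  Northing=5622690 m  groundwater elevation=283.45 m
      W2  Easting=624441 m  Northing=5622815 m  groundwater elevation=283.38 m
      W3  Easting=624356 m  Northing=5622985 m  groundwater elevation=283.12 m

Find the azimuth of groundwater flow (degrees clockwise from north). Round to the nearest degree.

325°

Taking W1 as reference: W2−W1 = (90, 125, -0.07); W3−W1 = (5, 295, -0.33).
Solve a·Δx + b·Δy = Δh: det = 90·295 − 5·125 = 25925.
∂h/∂x = [(-0.07)·295 − (-0.33)·125] / 25925 = +0.0007946
∂h/∂y = [90·(-0.33) − 5·(-0.07)] / 25925 = -0.001132
Flow direction (−∇h) has components (-0.0007946 E, +0.001132 N).
Azimuth = atan2(E, N) = atan2(-0.0007946, +0.001132) = 324.9° ≈ 325°.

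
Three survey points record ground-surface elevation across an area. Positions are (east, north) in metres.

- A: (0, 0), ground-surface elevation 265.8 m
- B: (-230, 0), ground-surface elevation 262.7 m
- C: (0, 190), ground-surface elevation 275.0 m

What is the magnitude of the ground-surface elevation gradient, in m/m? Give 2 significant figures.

∂z/∂x = (262.7 − 265.8) / (-230 − 0) = +0.01348
∂z/∂y = (275.0 − 265.8) / (190 − 0) = +0.04842
|∇f| = √(0.01348² + 0.04842²) = 0.05026 m/m

0.050 m/m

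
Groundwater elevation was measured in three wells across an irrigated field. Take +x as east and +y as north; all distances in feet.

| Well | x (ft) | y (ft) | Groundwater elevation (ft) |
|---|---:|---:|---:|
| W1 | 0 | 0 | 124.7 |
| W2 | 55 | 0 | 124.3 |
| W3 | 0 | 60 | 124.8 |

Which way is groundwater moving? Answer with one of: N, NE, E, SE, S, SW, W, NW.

E

∂h/∂x = (124.3 − 124.7) / (55 − 0) = -0.007273
∂h/∂y = (124.8 − 124.7) / (60 − 0) = +0.001667
Flow = −∇h = (+0.007273 east, -0.001667 north), which points east.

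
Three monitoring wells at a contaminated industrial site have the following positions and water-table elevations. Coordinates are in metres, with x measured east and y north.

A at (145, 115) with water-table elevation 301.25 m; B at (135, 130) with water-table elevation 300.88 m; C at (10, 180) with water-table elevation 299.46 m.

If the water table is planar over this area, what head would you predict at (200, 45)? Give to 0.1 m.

Three-point gradient (reference A): Δ to B = (-10, 15, -0.37), Δ to C = (-135, 65, -1.79).
∂h/∂x = +0.002036, ∂h/∂y = -0.02331 (det = 1375).
h(200, 45) = 301.25 + (+0.002036)·(55) + (-0.02331)·(-70) = 301.25 +0.112 +1.632 = 302.994 m.

303.0 m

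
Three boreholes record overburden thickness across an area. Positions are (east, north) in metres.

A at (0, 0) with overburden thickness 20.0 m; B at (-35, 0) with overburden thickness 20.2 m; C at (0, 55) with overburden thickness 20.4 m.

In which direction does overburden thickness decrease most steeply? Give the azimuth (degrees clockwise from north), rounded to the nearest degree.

∂d/∂x = (20.2 − 20.0) / (-35 − 0) = -0.005714
∂d/∂y = (20.4 − 20.0) / (55 − 0) = +0.007273
Steepest decrease is along −∇f: components (+0.005714 E, -0.007273 N).
Azimuth = atan2(+0.005714, -0.007273) = 141.8° ≈ 142°.

142°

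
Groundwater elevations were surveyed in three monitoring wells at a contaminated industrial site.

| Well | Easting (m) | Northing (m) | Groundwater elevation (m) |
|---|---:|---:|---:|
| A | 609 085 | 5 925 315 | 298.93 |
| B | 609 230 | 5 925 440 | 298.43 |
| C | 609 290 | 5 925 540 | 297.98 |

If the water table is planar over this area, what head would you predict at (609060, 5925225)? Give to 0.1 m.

Three-point gradient (reference A): Δ to B = (145, 125, -0.50), Δ to C = (205, 225, -0.95).
∂h/∂x = +0.0008929, ∂h/∂y = -0.005036 (det = 7000).
h(609060, 5925225) = 298.93 + (+0.0008929)·(-25) + (-0.005036)·(-90) = 298.93 -0.022 +0.453 = 299.361 m.

299.4 m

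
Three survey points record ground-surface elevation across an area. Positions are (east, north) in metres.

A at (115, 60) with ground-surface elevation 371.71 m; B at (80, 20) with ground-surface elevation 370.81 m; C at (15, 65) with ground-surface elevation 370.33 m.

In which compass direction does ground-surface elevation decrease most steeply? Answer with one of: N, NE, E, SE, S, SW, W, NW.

Differences from A: to B (Δx, Δy, Δh) = (-35, -40, -0.90); to C = (-100, 5, -1.38).
Solve a·Δx + b·Δy = Δz: det = (-35)·5 − (-100)·(-40) = -4175.
∂z/∂x = [(-0.90)·5 − (-1.38)·(-40)] / -4175 = +0.01430
∂z/∂y = [(-35)·(-1.38) − (-100)·(-0.90)] / -4175 = +0.009988
Steepest decrease is along −∇f = (-0.01430 E, -0.009988 N) → southwest.

SW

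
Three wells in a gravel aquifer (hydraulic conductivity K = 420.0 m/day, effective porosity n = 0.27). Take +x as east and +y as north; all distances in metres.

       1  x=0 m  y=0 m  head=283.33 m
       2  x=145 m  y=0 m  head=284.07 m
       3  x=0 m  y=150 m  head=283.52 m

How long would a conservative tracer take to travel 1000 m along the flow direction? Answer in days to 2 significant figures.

120 days

∂h/∂x = (284.07 − 283.33) / (145 − 0) = +0.005103
∂h/∂y = (283.52 − 283.33) / (150 − 0) = +0.001267
|∇h| = √(0.005103² + 0.001267²) = 0.005258
Seepage velocity v = K·i/n = 420.0 × 0.005258 / 0.27 = 8.179 m/day.
t = 1000 / 8.179 = 122.3 days.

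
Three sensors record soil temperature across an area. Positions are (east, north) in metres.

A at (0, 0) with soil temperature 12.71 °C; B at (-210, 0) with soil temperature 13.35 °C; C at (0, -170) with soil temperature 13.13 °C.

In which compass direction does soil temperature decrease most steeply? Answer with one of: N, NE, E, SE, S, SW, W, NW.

NE

∂T/∂x = (13.35 − 12.71) / (-210 − 0) = -0.003048
∂T/∂y = (13.13 − 12.71) / (-170 − 0) = -0.002471
Steepest decrease is along −∇f = (+0.003048 E, +0.002471 N) → northeast.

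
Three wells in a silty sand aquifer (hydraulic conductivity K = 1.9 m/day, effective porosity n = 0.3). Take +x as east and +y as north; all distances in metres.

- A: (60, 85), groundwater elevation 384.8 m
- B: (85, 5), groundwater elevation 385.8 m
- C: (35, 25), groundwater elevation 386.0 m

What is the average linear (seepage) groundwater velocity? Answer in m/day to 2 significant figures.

Taking A as reference: B−A = (25, -80, +1.0); C−A = (-25, -60, +1.2).
Solve a·Δx + b·Δy = Δh: det = 25·(-60) − (-25)·(-80) = -3500.
∂h/∂x = [(+1.0)·(-60) − (+1.2)·(-80)] / -3500 = -0.01029
∂h/∂y = [25·(+1.2) − (-25)·(+1.0)] / -3500 = -0.01571
|∇h| = √(-0.01029² + -0.01571²) = 0.01878
Seepage velocity v = K·i/n = 1.9 × 0.01878 / 0.3 = 0.1189 m/day.

0.12 m/day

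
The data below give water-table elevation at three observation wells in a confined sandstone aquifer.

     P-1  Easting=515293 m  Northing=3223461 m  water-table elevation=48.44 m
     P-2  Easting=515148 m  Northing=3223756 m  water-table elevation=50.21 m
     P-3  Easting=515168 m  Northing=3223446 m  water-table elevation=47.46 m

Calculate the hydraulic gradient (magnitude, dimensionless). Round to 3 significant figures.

Three-point gradient (reference P-1): Δ to P-2 = (-145, 295, +1.77), Δ to P-3 = (-125, -15, -0.98).
∂h/∂x = +0.006723, ∂h/∂y = +0.009305 (det = 39050).
|∇h| = √(0.006723² + 0.009305²) = 0.01148

0.0115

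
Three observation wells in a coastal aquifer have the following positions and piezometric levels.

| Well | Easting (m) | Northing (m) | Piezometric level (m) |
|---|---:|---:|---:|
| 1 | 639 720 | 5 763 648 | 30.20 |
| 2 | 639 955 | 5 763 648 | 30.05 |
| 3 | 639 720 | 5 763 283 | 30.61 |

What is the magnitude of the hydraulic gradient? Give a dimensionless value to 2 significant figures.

0.0013

∂h/∂x = (30.05 − 30.20) / (639955 − 639720) = -0.0006383
∂h/∂y = (30.61 − 30.20) / (5763283 − 5763648) = -0.001123
|∇h| = √(-0.0006383² + -0.001123²) = 0.001292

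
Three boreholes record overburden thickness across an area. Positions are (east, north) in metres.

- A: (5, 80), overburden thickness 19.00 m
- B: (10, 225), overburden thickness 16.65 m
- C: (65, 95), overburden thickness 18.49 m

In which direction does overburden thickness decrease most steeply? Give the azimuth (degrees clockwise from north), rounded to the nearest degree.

Differences from A: to B (Δx, Δy, Δh) = (5, 145, -2.35); to C = (60, 15, -0.51).
Determinant of the coordinate differences = 5·15 − 60·145 = -8625.
∂d/∂x = [(-2.35)·15 − (-0.51)·145] / -8625 = -0.004487
∂d/∂y = [5·(-0.51) − 60·(-2.35)] / -8625 = -0.01605
Steepest decrease is along −∇f: components (+0.004487 E, +0.01605 N).
Azimuth = atan2(+0.004487, +0.01605) = 15.6° ≈ 016°.

016°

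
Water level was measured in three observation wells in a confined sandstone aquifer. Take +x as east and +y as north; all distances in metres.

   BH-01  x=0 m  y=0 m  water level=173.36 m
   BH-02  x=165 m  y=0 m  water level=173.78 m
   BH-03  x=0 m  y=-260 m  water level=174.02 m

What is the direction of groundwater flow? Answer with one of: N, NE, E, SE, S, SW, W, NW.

∂h/∂x = (173.78 − 173.36) / (165 − 0) = +0.002545
∂h/∂y = (174.02 − 173.36) / (-260 − 0) = -0.002538
Flow = −∇h = (-0.002545 east, +0.002538 north), which points northwest.

NW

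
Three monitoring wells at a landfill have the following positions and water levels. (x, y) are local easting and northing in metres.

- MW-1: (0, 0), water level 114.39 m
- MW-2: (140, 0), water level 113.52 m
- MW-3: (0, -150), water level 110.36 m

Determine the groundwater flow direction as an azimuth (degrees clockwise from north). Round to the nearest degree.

∂h/∂x = (113.52 − 114.39) / (140 − 0) = -0.006214
∂h/∂y = (110.36 − 114.39) / (-150 − 0) = +0.02687
Flow direction (−∇h) has components (+0.006214 E, -0.02687 N).
Azimuth = atan2(E, N) = atan2(+0.006214, -0.02687) = 167.0° ≈ 167°.

167°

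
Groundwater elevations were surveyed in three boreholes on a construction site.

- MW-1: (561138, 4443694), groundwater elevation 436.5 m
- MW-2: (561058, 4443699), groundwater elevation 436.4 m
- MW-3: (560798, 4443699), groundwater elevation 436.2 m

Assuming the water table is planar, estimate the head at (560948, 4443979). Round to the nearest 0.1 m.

With h = a·x + b·y + c and MW-1 as origin, the differences give:
  (-80)·a + 5·b = -0.1
  (-340)·a + 5·b = -0.3
Eliminate b (×5 and ×5, subtract): 1300·a = 1.00 → a = ∂h/∂x = +0.0007692
Back-substitute: b = ∂h/∂y = -0.007692.
h(560948, 4443979) = 436.5 + (+0.0007692)·(-190) + (-0.007692)·(285) = 436.5 -0.146 -2.192 = 434.162 m.

434.2 m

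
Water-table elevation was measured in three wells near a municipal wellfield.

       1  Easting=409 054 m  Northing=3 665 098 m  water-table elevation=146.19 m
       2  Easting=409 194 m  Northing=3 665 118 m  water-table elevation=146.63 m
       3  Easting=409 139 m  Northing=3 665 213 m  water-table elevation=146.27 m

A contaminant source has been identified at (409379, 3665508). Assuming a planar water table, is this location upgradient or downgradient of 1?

upgradient

Taking 1 as reference: 2−1 = (140, 20, +0.44); 3−1 = (85, 115, +0.08).
Solve a·Δx + b·Δy = Δh: det = 140·115 − 85·20 = 14400.
∂h/∂x = [(+0.44)·115 − (+0.08)·20] / 14400 = +0.003403
∂h/∂y = [140·(+0.08) − 85·(+0.44)] / 14400 = -0.001819
Head at (409379, 3665508) = 146.19 + (+0.003403)·(325) + (-0.001819)·(410) = 146.55 m.
That is higher than the 146.19 m at 1, so the point is upgradient.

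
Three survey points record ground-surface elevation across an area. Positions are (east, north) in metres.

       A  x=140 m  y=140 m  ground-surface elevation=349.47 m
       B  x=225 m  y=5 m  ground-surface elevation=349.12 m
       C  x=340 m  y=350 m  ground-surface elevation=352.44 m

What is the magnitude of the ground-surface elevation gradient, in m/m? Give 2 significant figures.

Differences from A: to B (Δx, Δy, Δh) = (85, -135, -0.35); to C = (200, 210, +2.97).
Solve a·Δx + b·Δy = Δz: det = 85·210 − 200·(-135) = 44850.
∂z/∂x = [(-0.35)·210 − (+2.97)·(-135)] / 44850 = +0.007301
∂z/∂y = [85·(+2.97) − 200·(-0.35)] / 44850 = +0.007190
|∇f| = √(0.007301² + 0.007190²) = 0.01025 m/m

0.010 m/m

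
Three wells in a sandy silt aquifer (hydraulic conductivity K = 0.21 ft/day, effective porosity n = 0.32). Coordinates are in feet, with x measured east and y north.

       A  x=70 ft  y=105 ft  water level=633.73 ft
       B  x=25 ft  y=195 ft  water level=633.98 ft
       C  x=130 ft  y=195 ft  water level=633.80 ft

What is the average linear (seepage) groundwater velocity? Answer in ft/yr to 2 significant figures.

0.62 ft/yr

Taking A as reference: B−A = (-45, 90, +0.25); C−A = (60, 90, +0.07).
Determinant of the coordinate differences = (-45)·90 − 60·90 = -9450.
∂h/∂x = [(+0.25)·90 − (+0.07)·90] / -9450 = -0.001714
∂h/∂y = [(-45)·(+0.07) − 60·(+0.25)] / -9450 = +0.001921
|∇h| = √(-0.001714² + 0.001921²) = 0.002574
Seepage velocity v = K·i/n = 0.21 × 0.002574 / 0.32 = 0.001689 ft/day = 0.6169 ft/yr.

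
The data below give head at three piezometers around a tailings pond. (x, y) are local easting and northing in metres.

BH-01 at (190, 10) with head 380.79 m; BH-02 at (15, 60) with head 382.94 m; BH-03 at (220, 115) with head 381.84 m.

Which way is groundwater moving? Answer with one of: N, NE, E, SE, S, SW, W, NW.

SE

With h = a·x + b·y + c and BH-01 as origin, the differences give:
  (-175)·a + 50·b = +2.15
  30·a + 105·b = +1.05
Eliminate b (×105 and ×50, subtract): -19875·a = 173.250 → a = ∂h/∂x = -0.008717
Back-substitute: b = ∂h/∂y = +0.01249.
Flow = −∇h = (+0.008717 east, -0.01249 north), which points southeast.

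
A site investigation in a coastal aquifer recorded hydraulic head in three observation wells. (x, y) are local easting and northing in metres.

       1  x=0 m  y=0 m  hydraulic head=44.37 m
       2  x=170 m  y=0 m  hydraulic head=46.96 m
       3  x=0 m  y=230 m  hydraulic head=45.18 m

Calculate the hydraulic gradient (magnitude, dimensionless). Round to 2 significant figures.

∂h/∂x = (46.96 − 44.37) / (170 − 0) = +0.01524
∂h/∂y = (45.18 − 44.37) / (230 − 0) = +0.003522
|∇h| = √(0.01524² + 0.003522²) = 0.01564

0.016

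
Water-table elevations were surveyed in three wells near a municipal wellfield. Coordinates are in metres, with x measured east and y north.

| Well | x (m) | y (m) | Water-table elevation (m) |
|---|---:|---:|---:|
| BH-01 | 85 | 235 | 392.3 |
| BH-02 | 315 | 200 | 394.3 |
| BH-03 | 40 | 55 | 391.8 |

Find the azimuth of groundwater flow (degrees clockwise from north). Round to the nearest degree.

266°

Differences from BH-01: to BH-02 (Δx, Δy, Δh) = (230, -35, +2.0); to BH-03 = (-45, -180, -0.5).
Determinant of the coordinate differences = 230·(-180) − (-45)·(-35) = -42975.
∂h/∂x = [(+2.0)·(-180) − (-0.5)·(-35)] / -42975 = +0.008784
∂h/∂y = [230·(-0.5) − (-45)·(+2.0)] / -42975 = +0.0005817
Flow direction (−∇h) has components (-0.008784 E, -0.0005817 N).
Azimuth = atan2(E, N) = atan2(-0.008784, -0.0005817) = 266.2° ≈ 266°.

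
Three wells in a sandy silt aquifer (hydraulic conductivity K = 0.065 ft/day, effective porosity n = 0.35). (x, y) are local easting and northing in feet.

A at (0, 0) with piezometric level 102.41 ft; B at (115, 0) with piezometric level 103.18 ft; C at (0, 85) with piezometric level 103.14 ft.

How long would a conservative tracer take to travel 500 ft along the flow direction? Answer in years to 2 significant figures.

∂h/∂x = (103.18 − 102.41) / (115 − 0) = +0.006696
∂h/∂y = (103.14 − 102.41) / (85 − 0) = +0.008588
|∇h| = √(0.006696² + 0.008588²) = 0.01089
Seepage velocity v = K·i/n = 0.065 × 0.01089 / 0.35 = 0.002022 ft/day.
t = 500 / 0.002022 = 2.473e+05 days = 677 years.

680 years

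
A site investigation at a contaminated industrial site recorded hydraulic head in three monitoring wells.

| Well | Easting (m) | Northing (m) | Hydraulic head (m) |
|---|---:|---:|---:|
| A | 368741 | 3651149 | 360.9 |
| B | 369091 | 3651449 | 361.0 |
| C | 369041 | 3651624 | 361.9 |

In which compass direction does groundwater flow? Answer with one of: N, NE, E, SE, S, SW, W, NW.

Taking A as reference: B−A = (350, 300, +0.1); C−A = (300, 475, +1.0).
Solve a·Δx + b·Δy = Δh: det = 350·475 − 300·300 = 76250.
∂h/∂x = [(+0.1)·475 − (+1.0)·300] / 76250 = -0.003311
∂h/∂y = [350·(+1.0) − 300·(+0.1)] / 76250 = +0.004197
Flow = −∇h = (+0.003311 east, -0.004197 north), which points southeast.

SE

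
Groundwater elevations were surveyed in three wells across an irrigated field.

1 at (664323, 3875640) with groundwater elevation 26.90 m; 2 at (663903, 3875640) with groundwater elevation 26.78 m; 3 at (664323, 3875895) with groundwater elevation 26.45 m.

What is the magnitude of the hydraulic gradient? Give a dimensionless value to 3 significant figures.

0.00179

∂h/∂x = (26.78 − 26.90) / (663903 − 664323) = +0.0002857
∂h/∂y = (26.45 − 26.90) / (3875895 − 3875640) = -0.001765
|∇h| = √(0.0002857² + -0.001765²) = 0.001788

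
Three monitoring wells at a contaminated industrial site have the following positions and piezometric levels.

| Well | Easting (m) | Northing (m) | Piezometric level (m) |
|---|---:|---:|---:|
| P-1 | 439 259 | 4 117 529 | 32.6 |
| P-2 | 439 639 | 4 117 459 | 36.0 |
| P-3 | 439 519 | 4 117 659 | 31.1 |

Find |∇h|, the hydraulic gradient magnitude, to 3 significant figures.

0.0221

With h = a·x + b·y + c and P-1 as origin, the differences give:
  380·a + (-70)·b = +3.4
  260·a + 130·b = -1.5
Eliminate b (×130 and ×(-70), subtract): 67600·a = 337.00 → a = ∂h/∂x = +0.004985
Back-substitute: b = ∂h/∂y = -0.02151.
|∇h| = √(0.004985² + -0.02151²) = 0.02208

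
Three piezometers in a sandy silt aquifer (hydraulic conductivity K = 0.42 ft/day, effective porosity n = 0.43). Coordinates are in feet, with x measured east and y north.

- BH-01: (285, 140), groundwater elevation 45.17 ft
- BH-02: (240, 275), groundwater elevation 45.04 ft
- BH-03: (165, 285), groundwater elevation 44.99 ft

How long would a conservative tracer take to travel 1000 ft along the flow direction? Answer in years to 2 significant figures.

2900 years

Three-point gradient (reference BH-01): Δ to BH-02 = (-45, 135, -0.13), Δ to BH-03 = (-120, 145, -0.18).
∂h/∂x = +0.0005633, ∂h/∂y = -0.0007752 (det = 9675).
|∇h| = √(0.0005633² + -0.0007752²) = 0.0009582
Seepage velocity v = K·i/n = 0.42 × 0.0009582 / 0.43 = 0.0009359 ft/day.
t = 1000 / 0.0009359 = 1.068e+06 days = 2.92e+03 years.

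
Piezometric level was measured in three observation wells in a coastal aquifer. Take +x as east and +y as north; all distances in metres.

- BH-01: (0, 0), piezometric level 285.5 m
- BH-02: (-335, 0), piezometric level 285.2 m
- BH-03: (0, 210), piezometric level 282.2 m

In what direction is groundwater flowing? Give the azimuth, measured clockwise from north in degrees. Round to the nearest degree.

357°

∂h/∂x = (285.2 − 285.5) / (-335 − 0) = +0.0008955
∂h/∂y = (282.2 − 285.5) / (210 − 0) = -0.01571
Flow direction (−∇h) has components (-0.0008955 E, +0.01571 N).
Azimuth = atan2(E, N) = atan2(-0.0008955, +0.01571) = 356.7° ≈ 357°.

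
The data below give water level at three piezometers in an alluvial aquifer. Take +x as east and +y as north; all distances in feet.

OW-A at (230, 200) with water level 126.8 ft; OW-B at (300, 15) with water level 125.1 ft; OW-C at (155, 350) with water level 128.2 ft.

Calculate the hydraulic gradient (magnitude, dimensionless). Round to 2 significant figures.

0.0088

Taking OW-A as reference: OW-B−OW-A = (70, -185, -1.7); OW-C−OW-A = (-75, 150, +1.4).
Solve a·Δx + b·Δy = Δh: det = 70·150 − (-75)·(-185) = -3375.
∂h/∂x = [(-1.7)·150 − (+1.4)·(-185)] / -3375 = -0.001185
∂h/∂y = [70·(+1.4) − (-75)·(-1.7)] / -3375 = +0.008741
|∇h| = √(-0.001185² + 0.008741²) = 0.008821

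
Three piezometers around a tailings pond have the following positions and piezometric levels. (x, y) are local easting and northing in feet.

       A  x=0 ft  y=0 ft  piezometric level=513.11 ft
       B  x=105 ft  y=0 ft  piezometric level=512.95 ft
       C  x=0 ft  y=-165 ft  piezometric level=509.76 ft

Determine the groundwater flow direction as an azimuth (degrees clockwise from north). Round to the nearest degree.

∂h/∂x = (512.95 − 513.11) / (105 − 0) = -0.001524
∂h/∂y = (509.76 − 513.11) / (-165 − 0) = +0.02030
Flow direction (−∇h) has components (+0.001524 E, -0.02030 N).
Azimuth = atan2(E, N) = atan2(+0.001524, -0.02030) = 175.7° ≈ 176°.

176°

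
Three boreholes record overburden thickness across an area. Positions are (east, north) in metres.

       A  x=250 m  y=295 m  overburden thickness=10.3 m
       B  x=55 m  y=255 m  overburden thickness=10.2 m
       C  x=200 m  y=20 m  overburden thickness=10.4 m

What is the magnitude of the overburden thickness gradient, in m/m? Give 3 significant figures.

0.000773 m/m

Taking A as reference: B−A = (-195, -40, -0.1); C−A = (-50, -275, +0.1).
Solve a·Δx + b·Δy = Δd: det = (-195)·(-275) − (-50)·(-40) = 51625.
∂d/∂x = [(-0.1)·(-275) − (+0.1)·(-40)] / 51625 = +0.0006102
∂d/∂y = [(-195)·(+0.1) − (-50)·(-0.1)] / 51625 = -0.0004746
|∇f| = √(0.0006102² + -0.0004746²) = 0.000773 m/m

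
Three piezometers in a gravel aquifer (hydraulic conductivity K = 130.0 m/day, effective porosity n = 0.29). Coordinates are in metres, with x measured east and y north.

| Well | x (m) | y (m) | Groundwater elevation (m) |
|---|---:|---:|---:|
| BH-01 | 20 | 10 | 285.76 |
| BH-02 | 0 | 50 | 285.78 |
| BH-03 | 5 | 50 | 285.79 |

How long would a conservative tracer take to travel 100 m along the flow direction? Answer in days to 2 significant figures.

Differences from BH-01: to BH-02 (Δx, Δy, Δh) = (-20, 40, +0.02); to BH-03 = (-15, 40, +0.03).
Determinant of the coordinate differences = (-20)·40 − (-15)·40 = -200.
∂h/∂x = [(+0.02)·40 − (+0.03)·40] / -200 = +0.002000
∂h/∂y = [(-20)·(+0.03) − (-15)·(+0.02)] / -200 = +0.001500
|∇h| = √(0.002000² + 0.001500²) = 0.0025
Seepage velocity v = K·i/n = 130.0 × 0.0025 / 0.29 = 1.121 m/day.
t = 100 / 1.121 = 89.21 days.

89 days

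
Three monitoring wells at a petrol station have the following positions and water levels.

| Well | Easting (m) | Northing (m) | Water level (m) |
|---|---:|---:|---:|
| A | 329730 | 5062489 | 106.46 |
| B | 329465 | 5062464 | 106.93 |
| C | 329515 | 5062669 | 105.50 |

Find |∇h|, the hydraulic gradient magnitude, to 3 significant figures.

0.00679

Differences from A: to B (Δx, Δy, Δh) = (-265, -25, +0.47); to C = (-215, 180, -0.96).
Solve a·Δx + b·Δy = Δh: det = (-265)·180 − (-215)·(-25) = -53075.
∂h/∂x = [(+0.47)·180 − (-0.96)·(-25)] / -53075 = -0.001142
∂h/∂y = [(-265)·(-0.96) − (-215)·(+0.47)] / -53075 = -0.006697
|∇h| = √(-0.001142² + -0.006697²) = 0.006794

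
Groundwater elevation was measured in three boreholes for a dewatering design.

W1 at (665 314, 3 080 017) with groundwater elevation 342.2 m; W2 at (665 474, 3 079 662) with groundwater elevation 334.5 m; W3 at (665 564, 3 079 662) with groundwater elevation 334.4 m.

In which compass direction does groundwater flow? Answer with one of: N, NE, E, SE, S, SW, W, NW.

With h = a·x + b·y + c and W1 as origin, the differences give:
  160·a + (-355)·b = -7.7
  250·a + (-355)·b = -7.8
Eliminate b (×(-355) and ×(-355), subtract): 31950·a = -35.50 → a = ∂h/∂x = -0.001111
Back-substitute: b = ∂h/∂y = +0.02119.
Flow = −∇h = (+0.001111 east, -0.02119 north), which points south.

S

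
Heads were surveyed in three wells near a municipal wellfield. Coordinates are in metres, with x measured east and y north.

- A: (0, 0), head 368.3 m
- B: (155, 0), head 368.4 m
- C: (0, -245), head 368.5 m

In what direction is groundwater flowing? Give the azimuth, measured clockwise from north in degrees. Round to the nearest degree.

∂h/∂x = (368.4 − 368.3) / (155 − 0) = +0.0006452
∂h/∂y = (368.5 − 368.3) / (-245 − 0) = -0.0008163
Flow direction (−∇h) has components (-0.0006452 E, +0.0008163 N).
Azimuth = atan2(E, N) = atan2(-0.0006452, +0.0008163) = 321.7° ≈ 322°.

322°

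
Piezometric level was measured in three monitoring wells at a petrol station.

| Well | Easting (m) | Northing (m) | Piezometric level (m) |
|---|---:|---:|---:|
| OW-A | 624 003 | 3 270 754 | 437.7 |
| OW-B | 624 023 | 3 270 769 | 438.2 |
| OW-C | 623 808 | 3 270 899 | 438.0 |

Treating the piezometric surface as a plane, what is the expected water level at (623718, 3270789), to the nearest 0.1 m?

Differences from OW-A: to OW-B (Δx, Δy, Δh) = (20, 15, +0.5); to OW-C = (-195, 145, +0.3).
Solve a·Δx + b·Δy = Δh: det = 20·145 − (-195)·15 = 5825.
∂h/∂x = [(+0.5)·145 − (+0.3)·15] / 5825 = +0.01167
∂h/∂y = [20·(+0.3) − (-195)·(+0.5)] / 5825 = +0.01777
h(623718, 3270789) = 437.7 + (+0.01167)·(-285) + (+0.01777)·(35) = 437.7 -3.327 +0.622 = 434.995 m.

435.0 m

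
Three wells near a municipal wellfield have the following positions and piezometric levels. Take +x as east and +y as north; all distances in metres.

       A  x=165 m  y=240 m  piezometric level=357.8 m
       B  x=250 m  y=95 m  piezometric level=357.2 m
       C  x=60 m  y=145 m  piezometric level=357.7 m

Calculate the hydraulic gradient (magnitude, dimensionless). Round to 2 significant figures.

0.0036

Differences from A: to B (Δx, Δy, Δh) = (85, -145, -0.6); to C = (-105, -95, -0.1).
Determinant of the coordinate differences = 85·(-95) − (-105)·(-145) = -23300.
∂h/∂x = [(-0.6)·(-95) − (-0.1)·(-145)] / -23300 = -0.001824
∂h/∂y = [85·(-0.1) − (-105)·(-0.6)] / -23300 = +0.003069
|∇h| = √(-0.001824² + 0.003069²) = 0.00357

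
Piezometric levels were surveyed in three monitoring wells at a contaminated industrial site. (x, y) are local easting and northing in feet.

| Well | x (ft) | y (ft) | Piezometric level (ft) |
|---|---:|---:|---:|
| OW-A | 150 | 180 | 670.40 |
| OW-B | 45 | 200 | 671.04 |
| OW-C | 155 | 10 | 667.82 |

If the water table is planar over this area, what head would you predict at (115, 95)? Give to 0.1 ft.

With h = a·x + b·y + c and OW-A as origin, the differences give:
  (-105)·a + 20·b = +0.64
  5·a + (-170)·b = -2.58
Eliminate b (×(-170) and ×20, subtract): 17750·a = -57.200 → a = ∂h/∂x = -0.003223
Back-substitute: b = ∂h/∂y = +0.01508.
h(115, 95) = 670.40 + (-0.003223)·(-35) + (+0.01508)·(-85) = 670.40 +0.113 -1.282 = 669.231 ft.

669.2 ft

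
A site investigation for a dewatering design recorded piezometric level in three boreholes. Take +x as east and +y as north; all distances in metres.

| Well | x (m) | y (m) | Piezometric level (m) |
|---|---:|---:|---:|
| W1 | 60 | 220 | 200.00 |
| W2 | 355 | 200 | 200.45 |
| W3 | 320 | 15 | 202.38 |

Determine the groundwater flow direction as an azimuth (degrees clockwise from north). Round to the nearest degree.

356°

Taking W1 as reference: W2−W1 = (295, -20, +0.45); W3−W1 = (260, -205, +2.38).
Solve a·Δx + b·Δy = Δh: det = 295·(-205) − 260·(-20) = -55275.
∂h/∂x = [(+0.45)·(-205) − (+2.38)·(-20)] / -55275 = +0.0008078
∂h/∂y = [295·(+2.38) − 260·(+0.45)] / -55275 = -0.01059
Flow direction (−∇h) has components (-0.0008078 E, +0.01059 N).
Azimuth = atan2(E, N) = atan2(-0.0008078, +0.01059) = 355.6° ≈ 356°.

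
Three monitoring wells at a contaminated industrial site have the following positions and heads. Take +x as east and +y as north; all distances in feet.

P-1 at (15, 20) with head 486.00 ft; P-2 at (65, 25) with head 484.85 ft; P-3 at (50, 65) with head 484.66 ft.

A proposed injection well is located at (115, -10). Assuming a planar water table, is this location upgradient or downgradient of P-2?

Three-point gradient (reference P-1): Δ to P-2 = (50, 5, -1.15), Δ to P-3 = (35, 45, -1.34).
∂h/∂x = -0.02171, ∂h/∂y = -0.01289 (det = 2075).
Head at (115, -10) = 486.00 + (-0.02171)·(100) + (-0.01289)·(-30) = 484.22 ft.
That is lower than the 484.85 ft at P-2, so the point is downgradient.

downgradient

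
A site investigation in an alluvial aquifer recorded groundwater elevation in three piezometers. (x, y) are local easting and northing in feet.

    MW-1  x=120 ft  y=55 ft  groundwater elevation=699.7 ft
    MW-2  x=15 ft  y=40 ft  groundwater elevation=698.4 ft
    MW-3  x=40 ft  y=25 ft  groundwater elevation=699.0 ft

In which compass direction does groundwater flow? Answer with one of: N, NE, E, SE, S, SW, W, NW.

With h = a·x + b·y + c and MW-1 as origin, the differences give:
  (-105)·a + (-15)·b = -1.3
  (-80)·a + (-30)·b = -0.7
Eliminate b (×(-30) and ×(-15), subtract): 1950·a = 28.50 → a = ∂h/∂x = +0.01462
Back-substitute: b = ∂h/∂y = -0.01564.
Flow = −∇h = (-0.01462 east, +0.01564 north), which points northwest.

NW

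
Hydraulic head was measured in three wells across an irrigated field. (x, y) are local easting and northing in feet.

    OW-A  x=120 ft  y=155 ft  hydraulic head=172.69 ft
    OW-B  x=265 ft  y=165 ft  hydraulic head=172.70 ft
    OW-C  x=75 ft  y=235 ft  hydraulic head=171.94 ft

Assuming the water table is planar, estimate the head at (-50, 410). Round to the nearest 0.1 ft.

With h = a·x + b·y + c and OW-A as origin, the differences give:
  145·a + 10·b = +0.01
  (-45)·a + 80·b = -0.75
Eliminate b (×80 and ×10, subtract): 12050·a = 8.300 → a = ∂h/∂x = +0.0006888
Back-substitute: b = ∂h/∂y = -0.008988.
h(-50, 410) = 172.69 + (+0.0006888)·(-170) + (-0.008988)·(255) = 172.69 -0.117 -2.292 = 170.281 ft.

170.3 ft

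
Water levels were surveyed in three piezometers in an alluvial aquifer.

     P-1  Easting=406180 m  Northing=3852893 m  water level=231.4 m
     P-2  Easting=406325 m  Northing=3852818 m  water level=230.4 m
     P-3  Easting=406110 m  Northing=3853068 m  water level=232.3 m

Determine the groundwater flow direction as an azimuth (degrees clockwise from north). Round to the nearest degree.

Taking P-1 as reference: P-2−P-1 = (145, -75, -1.0); P-3−P-1 = (-70, 175, +0.9).
Solve a·Δx + b·Δy = Δh: det = 145·175 − (-70)·(-75) = 20125.
∂h/∂x = [(-1.0)·175 − (+0.9)·(-75)] / 20125 = -0.005342
∂h/∂y = [145·(+0.9) − (-70)·(-1.0)] / 20125 = +0.003006
Flow direction (−∇h) has components (+0.005342 E, -0.003006 N).
Azimuth = atan2(E, N) = atan2(+0.005342, -0.003006) = 119.4° ≈ 119°.

119°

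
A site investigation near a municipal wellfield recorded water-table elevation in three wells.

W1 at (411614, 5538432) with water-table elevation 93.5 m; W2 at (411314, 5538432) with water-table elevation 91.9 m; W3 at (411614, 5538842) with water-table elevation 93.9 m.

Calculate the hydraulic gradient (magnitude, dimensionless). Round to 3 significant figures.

∂h/∂x = (91.9 − 93.5) / (411314 − 411614) = +0.005333
∂h/∂y = (93.9 − 93.5) / (5538842 − 5538432) = +0.0009756
|∇h| = √(0.005333² + 0.0009756²) = 0.005422

0.00542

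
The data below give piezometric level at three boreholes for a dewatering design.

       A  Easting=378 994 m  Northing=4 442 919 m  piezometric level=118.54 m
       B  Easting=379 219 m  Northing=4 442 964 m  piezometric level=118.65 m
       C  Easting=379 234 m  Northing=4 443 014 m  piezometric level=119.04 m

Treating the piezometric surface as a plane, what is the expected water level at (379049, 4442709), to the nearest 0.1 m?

116.8 m

Taking A as reference: B−A = (225, 45, +0.11); C−A = (240, 95, +0.50).
Solve a·Δx + b·Δy = Δh: det = 225·95 − 240·45 = 10575.
∂h/∂x = [(+0.11)·95 − (+0.50)·45] / 10575 = -0.001139
∂h/∂y = [225·(+0.50) − 240·(+0.11)] / 10575 = +0.008142
h(379049, 4442709) = 118.54 + (-0.001139)·(55) + (+0.008142)·(-210) = 118.54 -0.063 -1.710 = 116.768 m.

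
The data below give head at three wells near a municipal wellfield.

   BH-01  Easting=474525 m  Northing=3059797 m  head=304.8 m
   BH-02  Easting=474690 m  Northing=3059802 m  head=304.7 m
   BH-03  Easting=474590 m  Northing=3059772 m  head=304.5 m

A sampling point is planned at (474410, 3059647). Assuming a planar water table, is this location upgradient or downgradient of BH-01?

With h = a·x + b·y + c and BH-01 as origin, the differences give:
  165·a + 5·b = -0.1
  65·a + (-25)·b = -0.3
Eliminate b (×(-25) and ×5, subtract): -4450·a = 4.00 → a = ∂h/∂x = -0.0008989
Back-substitute: b = ∂h/∂y = +0.009663.
Head at (474410, 3059647) = 304.8 + (-0.0008989)·(-115) + (+0.009663)·(-150) = 303.45 m.
That is lower than the 304.8 m at BH-01, so the point is downgradient.

downgradient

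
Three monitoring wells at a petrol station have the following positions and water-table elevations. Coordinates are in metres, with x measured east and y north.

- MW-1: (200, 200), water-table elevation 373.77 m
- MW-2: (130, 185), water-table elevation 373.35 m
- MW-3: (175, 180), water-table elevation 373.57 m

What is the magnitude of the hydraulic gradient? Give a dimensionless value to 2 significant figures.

0.0063

Taking MW-1 as reference: MW-2−MW-1 = (-70, -15, -0.42); MW-3−MW-1 = (-25, -20, -0.20).
Determinant of the coordinate differences = (-70)·(-20) − (-25)·(-15) = 1025.
∂h/∂x = [(-0.42)·(-20) − (-0.20)·(-15)] / 1025 = +0.005268
∂h/∂y = [(-70)·(-0.20) − (-25)·(-0.42)] / 1025 = +0.003415
|∇h| = √(0.005268² + 0.003415²) = 0.006278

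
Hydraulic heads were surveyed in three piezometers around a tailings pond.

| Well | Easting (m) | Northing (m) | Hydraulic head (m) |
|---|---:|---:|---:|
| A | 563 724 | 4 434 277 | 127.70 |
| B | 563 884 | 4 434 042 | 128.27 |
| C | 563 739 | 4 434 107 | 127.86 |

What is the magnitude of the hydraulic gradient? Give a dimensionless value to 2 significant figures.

0.0026

With h = a·x + b·y + c and A as origin, the differences give:
  160·a + (-235)·b = +0.57
  15·a + (-170)·b = +0.16
Eliminate b (×(-170) and ×(-235), subtract): -23675·a = -59.300 → a = ∂h/∂x = +0.002505
Back-substitute: b = ∂h/∂y = -0.0007202.
|∇h| = √(0.002505² + -0.0007202²) = 0.002606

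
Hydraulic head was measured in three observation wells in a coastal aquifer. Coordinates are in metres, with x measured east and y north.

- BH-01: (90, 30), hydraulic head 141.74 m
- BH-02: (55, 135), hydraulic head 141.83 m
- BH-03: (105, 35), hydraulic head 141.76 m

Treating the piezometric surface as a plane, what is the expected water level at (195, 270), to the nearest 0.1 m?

Differences from BH-01: to BH-02 (Δx, Δy, Δh) = (-35, 105, +0.09); to BH-03 = (15, 5, +0.02).
Determinant of the coordinate differences = (-35)·5 − 15·105 = -1750.
∂h/∂x = [(+0.09)·5 − (+0.02)·105] / -1750 = +0.0009429
∂h/∂y = [(-35)·(+0.02) − 15·(+0.09)] / -1750 = +0.001171
h(195, 270) = 141.74 + (+0.0009429)·(105) + (+0.001171)·(240) = 141.74 +0.099 +0.281 = 142.120 m.

142.1 m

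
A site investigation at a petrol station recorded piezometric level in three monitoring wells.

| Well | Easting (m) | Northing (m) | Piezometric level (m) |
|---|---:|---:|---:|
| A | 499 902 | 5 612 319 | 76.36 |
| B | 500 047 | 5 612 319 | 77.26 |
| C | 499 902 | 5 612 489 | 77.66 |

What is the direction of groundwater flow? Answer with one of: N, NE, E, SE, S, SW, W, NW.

∂h/∂x = (77.26 − 76.36) / (500047 − 499902) = +0.006207
∂h/∂y = (77.66 − 76.36) / (5612489 − 5612319) = +0.007647
Flow = −∇h = (-0.006207 east, -0.007647 north), which points southwest.

SW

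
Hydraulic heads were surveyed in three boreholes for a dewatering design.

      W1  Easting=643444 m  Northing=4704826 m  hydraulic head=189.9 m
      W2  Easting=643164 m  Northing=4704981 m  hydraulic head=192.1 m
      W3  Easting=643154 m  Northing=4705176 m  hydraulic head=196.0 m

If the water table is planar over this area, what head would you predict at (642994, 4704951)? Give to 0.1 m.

Three-point gradient (reference W1): Δ to W2 = (-280, 155, +2.2), Δ to W3 = (-290, 350, +6.1).
∂h/∂x = +0.003308, ∂h/∂y = +0.02017 (det = -53050).
h(642994, 4704951) = 189.9 + (+0.003308)·(-450) + (+0.02017)·(125) = 189.9 -1.489 +2.521 = 190.933 m.

190.9 m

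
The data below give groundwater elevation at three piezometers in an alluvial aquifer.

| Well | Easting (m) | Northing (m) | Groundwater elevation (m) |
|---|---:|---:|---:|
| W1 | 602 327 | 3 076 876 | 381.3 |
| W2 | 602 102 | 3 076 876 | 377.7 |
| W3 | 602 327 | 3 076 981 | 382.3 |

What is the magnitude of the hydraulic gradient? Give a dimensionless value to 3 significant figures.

∂h/∂x = (377.7 − 381.3) / (602102 − 602327) = +0.01600
∂h/∂y = (382.3 − 381.3) / (3076981 − 3076876) = +0.009524
|∇h| = √(0.01600² + 0.009524²) = 0.01862

0.0186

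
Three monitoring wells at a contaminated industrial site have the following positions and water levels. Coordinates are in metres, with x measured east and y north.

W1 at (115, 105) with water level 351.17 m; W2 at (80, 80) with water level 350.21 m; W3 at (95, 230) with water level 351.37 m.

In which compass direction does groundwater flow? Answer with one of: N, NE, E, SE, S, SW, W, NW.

Differences from W1: to W2 (Δx, Δy, Δh) = (-35, -25, -0.96); to W3 = (-20, 125, +0.20).
Determinant of the coordinate differences = (-35)·125 − (-20)·(-25) = -4875.
∂h/∂x = [(-0.96)·125 − (+0.20)·(-25)] / -4875 = +0.02359
∂h/∂y = [(-35)·(+0.20) − (-20)·(-0.96)] / -4875 = +0.005374
Flow = −∇h = (-0.02359 east, -0.005374 north), which points west.

W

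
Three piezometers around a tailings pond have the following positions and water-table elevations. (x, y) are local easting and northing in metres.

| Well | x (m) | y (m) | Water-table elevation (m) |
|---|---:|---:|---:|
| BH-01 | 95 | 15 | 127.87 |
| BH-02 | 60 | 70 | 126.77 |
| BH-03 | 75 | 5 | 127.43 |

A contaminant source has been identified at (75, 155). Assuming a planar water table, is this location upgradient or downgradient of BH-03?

downgradient

Taking BH-01 as reference: BH-02−BH-01 = (-35, 55, -1.10); BH-03−BH-01 = (-20, -10, -0.44).
Solve a·Δx + b·Δy = Δh: det = (-35)·(-10) − (-20)·55 = 1450.
∂h/∂x = [(-1.10)·(-10) − (-0.44)·55] / 1450 = +0.02428
∂h/∂y = [(-35)·(-0.44) − (-20)·(-1.10)] / 1450 = -0.004552
Head at (75, 155) = 127.87 + (+0.02428)·(-20) + (-0.004552)·(140) = 126.75 m.
That is lower than the 127.43 m at BH-03, so the point is downgradient.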